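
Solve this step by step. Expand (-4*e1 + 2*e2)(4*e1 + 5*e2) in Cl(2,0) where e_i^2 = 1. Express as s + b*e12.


Expand: (-4*e1 + 2*e2)(4*e1 + 5*e2)
= (-4)*4*e1e1 + (-4)*5*e1e2 + 2*4*e2e1 + 2*5*e2e2
Using e1^2 = e2^2 = 1, e2e1 = -e1e2:
Scalar part s = (-4)*4 + 2*5 = -16 + 10 = -6
Bivector part b = (-4)*5 - 2*4 = -20 - 8 = -28
uv = -6 - 28*e12


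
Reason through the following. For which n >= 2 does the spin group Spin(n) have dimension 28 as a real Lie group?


dim Spin(n) = dim so(n) = n(n-1)/2.
Solve n(n-1)/2 = 28, i.e. n^2 - n - 56 = 0.
Discriminant = 1 + 8*28 = 225
n = (1 + sqrt(225))/2 = (1 + 15)/2 = 8


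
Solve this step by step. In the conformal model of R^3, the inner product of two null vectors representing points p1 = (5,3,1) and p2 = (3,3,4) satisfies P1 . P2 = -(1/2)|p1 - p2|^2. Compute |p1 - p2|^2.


p1 - p2 = (2, 0, -3)
|p1 - p2|^2 = 2^2 + 0^2 + (-3)^2
= 4 + 0 + 9
= 13


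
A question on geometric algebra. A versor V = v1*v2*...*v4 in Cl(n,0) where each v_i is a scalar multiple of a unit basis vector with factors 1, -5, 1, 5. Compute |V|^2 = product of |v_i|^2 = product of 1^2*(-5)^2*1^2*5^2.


Each vector v_i has |v_i|^2 = s_i^2
Squared scales: 1^2 = 1, (-5)^2 = 25, 1^2 = 1, 5^2 = 25
|V|^2 = 1 * 25 * 1 * 25
= 625


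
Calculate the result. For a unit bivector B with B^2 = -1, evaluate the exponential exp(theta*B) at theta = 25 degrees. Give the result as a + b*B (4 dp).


For a unit bivector B with B^2 = -1, the exponential series gives
e^(theta*B) = cos(theta) + sin(theta)*B (the GA analogue of Euler's formula).
theta = 25 degrees = 0.436332 rad
cos(25 deg) = 0.9063
sin(25 deg) = 0.4226
exp(theta*B) = 0.9063 + 0.4226*B


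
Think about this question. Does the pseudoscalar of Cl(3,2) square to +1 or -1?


The pseudoscalar I = e1...e_n (product of all n generators) of Cl(p,q) satisfies I^2 = (-1)^(q + n(n-1)/2).
p = 3, q = 2, n = p + q = 5
n(n-1)/2 = 5 * 4 / 2 = 10
Exponent = q + n(n-1)/2 = 2 + 10 = 12
I^2 = (-1)^12 = +1


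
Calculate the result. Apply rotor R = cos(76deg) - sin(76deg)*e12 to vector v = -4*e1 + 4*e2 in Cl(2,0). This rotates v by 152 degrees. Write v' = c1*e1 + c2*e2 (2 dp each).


Rotor R = cos(76deg) - sin(76deg)*e12
Rotation angle theta = 2 * 76 = 152 degrees
v' = R*v*~R rotates v by theta.
cos(152deg) = -0.8829, sin(152deg) = 0.4695
v'_1 = -4*cos(152deg) - 4*sin(152deg)
= -4*(-0.8829) - 4*0.4695
= 1.65
v'_2 = -4*sin(152deg) + 4*cos(152deg)
= -4*0.4695 + 4*(-0.8829)
= -5.41
v' = 1.65*e1 - 5.41*e2


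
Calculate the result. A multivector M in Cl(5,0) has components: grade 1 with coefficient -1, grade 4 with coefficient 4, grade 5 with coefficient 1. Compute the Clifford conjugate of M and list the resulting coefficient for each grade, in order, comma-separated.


Clifford conjugate sign for grade k: (-1)^(k(k+1)/2)
Grade 1: (-1)^(1*2/2) = (-1)^1 = -1, coeff -1 -> 1
Grade 4: (-1)^(4*5/2) = (-1)^10 = 1, coeff 4 -> 4
Grade 5: (-1)^(5*6/2) = (-1)^15 = -1, coeff 1 -> -1
Conjugated coefficients: 1, 4, -1


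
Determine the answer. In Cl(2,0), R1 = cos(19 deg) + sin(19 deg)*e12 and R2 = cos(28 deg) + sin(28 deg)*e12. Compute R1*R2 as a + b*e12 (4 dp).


Same-plane rotors commute and their half-angles add:
R1*R2 = cos(a1 + a2) + sin(a1 + a2)*e12.
a1 + a2 = 19 + 28 = 47 deg
cos(47 deg) = 0.6820
sin(47 deg) = 0.7314
R1*R2 = 0.6820 + 0.7314*e12


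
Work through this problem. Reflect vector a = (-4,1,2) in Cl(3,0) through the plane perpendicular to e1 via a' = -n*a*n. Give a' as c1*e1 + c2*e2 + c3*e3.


Reflection formula: a' = -n*a*n, with n = e1 (unit vector, n^2 = 1).
For reflection through hyperplane perp to e1:
The component along e1 flips sign, others stay.
a = (-4, 1, 2)
a' = (4, 1, 2)
a' = 4*e1 + 1*e2 + 2*e3


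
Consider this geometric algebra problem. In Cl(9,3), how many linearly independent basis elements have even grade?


Even subalgebra dimension = 2^(n-1)
n = 9 + 3 = 12
2^(12 - 1) = 2^11 = 2048
Verification: sum of C(12,k) for even k = 1 + 66 + 495 + 924 + 495 + 66 + 1 = 2048
Result = 2048


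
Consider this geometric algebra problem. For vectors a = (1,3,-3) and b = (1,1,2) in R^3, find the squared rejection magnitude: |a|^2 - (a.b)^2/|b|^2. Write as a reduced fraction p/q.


|a|^2 = 1^2 + 3^2 + (-3)^2 = 19
|b|^2 = 1^2 + 1^2 + 2^2 = 6
a . b = 1*1 + 3*1 + (-3)*2 = -2
(a.b)^2 = (-2)^2 = 4
|rej|^2 = 19 - 4/6
= (114 - 4)/6
= 110/6
In lowest terms: 55/3


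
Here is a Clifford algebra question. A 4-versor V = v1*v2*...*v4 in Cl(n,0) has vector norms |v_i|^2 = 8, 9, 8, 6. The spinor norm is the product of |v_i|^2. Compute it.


Spinor norm N(V) = |v1|^2 * |v2|^2 * ... * |v4|^2
= 8 * 9 * 8 * 6
Running product: 8, 72, 576, 3456
N(V) = 3456


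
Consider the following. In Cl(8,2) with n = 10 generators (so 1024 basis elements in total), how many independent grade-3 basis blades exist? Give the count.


Number of grade-k basis blades in Cl(p,q) with n = p + q is C(n, k).
n = 8 + 2 = 10
C(10, 3) = 10! / (3! * 7!)
= 3628800 / (6 * 5040)
= 120


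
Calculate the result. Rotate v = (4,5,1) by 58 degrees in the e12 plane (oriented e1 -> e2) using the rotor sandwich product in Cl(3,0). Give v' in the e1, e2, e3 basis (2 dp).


Rotor R = cos(29deg) - sin(29deg)*e12
Rotation angle theta = 2 * 29 = 58 degrees in the e12 plane (e1 -> e2).
The component perpendicular to the plane (e3) is invariant: v'_3 = v3 = 1.00
cos(58deg) = 0.5299, sin(58deg) = 0.8480
v'_1 = v1*cos(theta) - v2*sin(theta) = 4*0.5299 - 5*0.8480 = -2.12
v'_2 = v1*sin(theta) + v2*cos(theta) = 4*0.8480 + 5*0.5299 = 6.04
v' = -2.12*e1 + 6.04*e2 + 1.00*e3


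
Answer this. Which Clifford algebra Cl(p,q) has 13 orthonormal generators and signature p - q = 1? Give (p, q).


We need p + q = 13 and p - q = 1.
Adding: 2p = 13 + 1 = 14, so p = 7.
Then q = 13 - 7 = 6.
(p, q) = (7, 6)


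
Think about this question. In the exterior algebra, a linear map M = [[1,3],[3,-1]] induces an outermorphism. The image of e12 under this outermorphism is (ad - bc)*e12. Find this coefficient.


The outermorphism of a linear map f sends e1^e2 to f(e1)^f(e2).
f(e1) = 1*e1 + 3*e2
f(e2) = 3*e1 - 1*e2
f(e1) ^ f(e2) = (1*e1 + 3*e2) ^ (3*e1 - 1*e2)
= 1*(-1)*e12 + 3*3*e21
= (-1 - 9)*e12
= -10*e12
Coefficient = -10


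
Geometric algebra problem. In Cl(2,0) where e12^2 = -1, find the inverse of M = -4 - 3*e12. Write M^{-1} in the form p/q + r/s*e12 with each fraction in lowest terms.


M = -4 - 3*e12, where e12^2 = -1.
Since M commutes with its reverse ~M = a - b*e12, M * ~M = a^2 - b^2*e12^2 = a^2 + b^2.
So M^{-1} = ~M / (a^2 + b^2) = (a - b*e12)/(a^2 + b^2).
a^2 + b^2 = 16 + 9 = 25
Scalar part = -4/25 = -4/25
Bivector coeff = 3/25 = 3/25
M^{-1} = -4/25 + 3/25*e12


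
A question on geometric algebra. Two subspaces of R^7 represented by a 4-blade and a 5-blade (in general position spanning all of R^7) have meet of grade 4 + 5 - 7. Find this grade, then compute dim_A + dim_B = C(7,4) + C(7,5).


Meet grade = grade(A) + grade(B) - n
= 4 + 5 - 7 = 2
C(7,4) = 35
C(7,5) = 21
dim_A + dim_B = 35 + 21 = 56


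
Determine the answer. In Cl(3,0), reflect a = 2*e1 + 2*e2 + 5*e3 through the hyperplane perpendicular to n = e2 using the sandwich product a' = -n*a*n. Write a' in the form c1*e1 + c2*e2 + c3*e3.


Reflection formula: a' = -n*a*n, with n = e2 (unit vector, n^2 = 1).
For reflection through hyperplane perp to e2:
The component along e2 flips sign, others stay.
a = (2, 2, 5)
a' = (2, -2, 5)
a' = 2*e1 - 2*e2 + 5*e3


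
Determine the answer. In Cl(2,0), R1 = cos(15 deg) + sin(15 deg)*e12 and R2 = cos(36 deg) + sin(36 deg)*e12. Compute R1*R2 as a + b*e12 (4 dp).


Same-plane rotors commute and their half-angles add:
R1*R2 = cos(a1 + a2) + sin(a1 + a2)*e12.
a1 + a2 = 15 + 36 = 51 deg
cos(51 deg) = 0.6293
sin(51 deg) = 0.7771
R1*R2 = 0.6293 + 0.7771*e12


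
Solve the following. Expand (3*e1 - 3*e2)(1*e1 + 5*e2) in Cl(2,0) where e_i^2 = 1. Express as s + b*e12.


Expand: (3*e1 - 3*e2)(1*e1 + 5*e2)
= 3*1*e1e1 + 3*5*e1e2 + (-3)*1*e2e1 + (-3)*5*e2e2
Using e1^2 = e2^2 = 1, e2e1 = -e1e2:
Scalar part s = 3*1 + (-3)*5 = 3 + (-15) = -12
Bivector part b = 3*5 - (-3)*1 = 15 - (-3) = 18
uv = -12 + 18*e12


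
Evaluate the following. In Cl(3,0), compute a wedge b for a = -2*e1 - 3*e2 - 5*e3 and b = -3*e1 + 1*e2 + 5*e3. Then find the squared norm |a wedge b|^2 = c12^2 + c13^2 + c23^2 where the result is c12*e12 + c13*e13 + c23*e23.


a wedge b = (a1*b2 - a2*b1)*e12 + (a1*b3 - a3*b1)*e13 + (a2*b3 - a3*b2)*e23
e12 coeff: (-2)*1 - (-3)*(-3) = -2 - 9 = -11
e13 coeff: (-2)*5 - (-5)*(-3) = -10 - 15 = -25
e23 coeff: (-3)*5 - (-5)*1 = -15 - (-5) = -10
|a wedge b|^2 = (-11)^2 + (-25)^2 + (-10)^2
= 121 + 625 + 100
= 846


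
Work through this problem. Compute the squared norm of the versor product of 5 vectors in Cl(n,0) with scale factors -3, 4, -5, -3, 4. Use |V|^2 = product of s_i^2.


Each vector v_i has |v_i|^2 = s_i^2
Squared scales: (-3)^2 = 9, 4^2 = 16, (-5)^2 = 25, (-3)^2 = 9, 4^2 = 16
|V|^2 = 9 * 16 * 25 * 9 * 16
= 518400


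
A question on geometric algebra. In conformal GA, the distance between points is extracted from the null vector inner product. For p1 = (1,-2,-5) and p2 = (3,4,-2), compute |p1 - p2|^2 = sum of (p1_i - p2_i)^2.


p1 - p2 = (-2, -6, -3)
|p1 - p2|^2 = (-2)^2 + (-6)^2 + (-3)^2
= 4 + 36 + 9
= 49


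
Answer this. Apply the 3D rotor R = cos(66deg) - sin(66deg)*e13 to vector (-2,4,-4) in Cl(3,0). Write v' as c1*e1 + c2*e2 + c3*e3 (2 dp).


Rotor R = cos(66deg) - sin(66deg)*e13
Rotation angle theta = 2 * 66 = 132 degrees in the e13 plane (e1 -> e3).
The component perpendicular to the plane (e2) is invariant: v'_2 = v2 = 4.00
cos(132deg) = -0.6691, sin(132deg) = 0.7431
v'_1 = v1*cos(theta) - v3*sin(theta) = -2*(-0.6691) - (-4)*0.7431 = 4.31
v'_3 = v1*sin(theta) + v3*cos(theta) = -2*0.7431 + (-4)*(-0.6691) = 1.19
v' = 4.31*e1 + 4.00*e2 + 1.19*e3


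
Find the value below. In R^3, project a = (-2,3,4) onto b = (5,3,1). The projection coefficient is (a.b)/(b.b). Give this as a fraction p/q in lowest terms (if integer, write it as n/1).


Projection coefficient = (a . b) / (b . b)
a . b = (-2)*5 + 3*3 + 4*1
= -10 + 9 + 4 = 3
b . b = 5^2 + 3^2 + 1^2
= 25 + 9 + 1 = 35
Coefficient = 3/35
In lowest terms: 3/35


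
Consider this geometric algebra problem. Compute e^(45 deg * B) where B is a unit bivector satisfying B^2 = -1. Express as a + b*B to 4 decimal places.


For a unit bivector B with B^2 = -1, the exponential series gives
e^(theta*B) = cos(theta) + sin(theta)*B (the GA analogue of Euler's formula).
theta = 45 degrees = 0.785398 rad
cos(45 deg) = 0.7071
sin(45 deg) = 0.7071
exp(theta*B) = 0.7071 + 0.7071*B


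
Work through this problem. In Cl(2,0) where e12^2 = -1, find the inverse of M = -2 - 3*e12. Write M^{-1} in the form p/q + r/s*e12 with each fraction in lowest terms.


M = -2 - 3*e12, where e12^2 = -1.
Since M commutes with its reverse ~M = a - b*e12, M * ~M = a^2 - b^2*e12^2 = a^2 + b^2.
So M^{-1} = ~M / (a^2 + b^2) = (a - b*e12)/(a^2 + b^2).
a^2 + b^2 = 4 + 9 = 13
Scalar part = -2/13 = -2/13
Bivector coeff = 3/13 = 3/13
M^{-1} = -2/13 + 3/13*e12


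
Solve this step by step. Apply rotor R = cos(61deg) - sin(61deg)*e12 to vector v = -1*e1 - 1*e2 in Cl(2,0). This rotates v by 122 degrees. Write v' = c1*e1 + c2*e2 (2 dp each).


Rotor R = cos(61deg) - sin(61deg)*e12
Rotation angle theta = 2 * 61 = 122 degrees
v' = R*v*~R rotates v by theta.
cos(122deg) = -0.5299, sin(122deg) = 0.8480
v'_1 = -1*cos(122deg) - (-1)*sin(122deg)
= -1*(-0.5299) - (-1)*0.8480
= 1.38
v'_2 = -1*sin(122deg) + (-1)*cos(122deg)
= -1*0.8480 + (-1)*(-0.5299)
= -0.32
v' = 1.38*e1 - 0.32*e2


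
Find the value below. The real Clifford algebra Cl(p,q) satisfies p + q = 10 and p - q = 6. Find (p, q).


We need p + q = 10 and p - q = 6.
Adding: 2p = 10 + 6 = 16, so p = 8.
Then q = 10 - 8 = 2.
(p, q) = (8, 2)


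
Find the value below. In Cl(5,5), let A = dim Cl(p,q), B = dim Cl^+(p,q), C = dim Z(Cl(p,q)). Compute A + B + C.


n = 5 + 5 = 10
Total dim = 2^10 = 1024
Even subalgebra dim = 2^9 = 512
n is even, so center dim = 1
Sum = 1024 + 512 + 1 = 1537


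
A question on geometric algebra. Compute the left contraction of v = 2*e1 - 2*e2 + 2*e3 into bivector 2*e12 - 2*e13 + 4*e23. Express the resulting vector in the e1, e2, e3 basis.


Left contraction v _| B = <vB>_1 (grade-1 part of the geometric product vB).
Using e1_|e12 = e2, e2_|e12 = -e1, e1_|e13 = e3, e3_|e13 = -e1, e2_|e23 = e3, e3_|e23 = -e2:
e1 coeff: -v2*b12 - v3*b13 = -(-2)*(2) - (2)*(-2) = 8
e2 coeff: v1*b12 - v3*b23 = (2)*(2) - (2)*(4) = -4
e3 coeff: v1*b13 + v2*b23 = (2)*(-2) + (-2)*(4) = -12
v _| B = 8*e1 - 4*e2 - 12*e3


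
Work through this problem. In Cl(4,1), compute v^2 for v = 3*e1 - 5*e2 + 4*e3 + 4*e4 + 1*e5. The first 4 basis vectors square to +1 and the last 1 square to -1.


v^2 = sum of c_i^2 * e_i^2
Positive signature terms (e_i^2 = +1): 3^2 + (-5)^2 + 4^2 + 4^2 = 66
Negative signature terms (e_j^2 = -1): 1^2 = 1
v^2 = 66 - 1 = 65


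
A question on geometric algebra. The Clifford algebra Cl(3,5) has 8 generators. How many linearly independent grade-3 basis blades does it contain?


Number of grade-k basis blades in Cl(p,q) with n = p + q is C(n, k).
n = 3 + 5 = 8
C(8, 3) = 8! / (3! * 5!)
= 40320 / (6 * 120)
= 56


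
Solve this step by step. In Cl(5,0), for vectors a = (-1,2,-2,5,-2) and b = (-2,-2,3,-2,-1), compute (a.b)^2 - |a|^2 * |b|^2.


a . b = (-1)*(-2) + 2*(-2) + (-2)*3 + 5*(-2) + (-2)*(-1)
= 2 + (-4) + (-6) + (-10) + 2 = -16
|a|^2 = (-1)^2 + 2^2 + (-2)^2 + 5^2 + (-2)^2 = 38
|b|^2 = (-2)^2 + (-2)^2 + 3^2 + (-2)^2 + (-1)^2 = 22
(a.b)^2 = (-16)^2 = 256
|a|^2 * |b|^2 = 38 * 22 = 836
Result = 256 - 836 = -580


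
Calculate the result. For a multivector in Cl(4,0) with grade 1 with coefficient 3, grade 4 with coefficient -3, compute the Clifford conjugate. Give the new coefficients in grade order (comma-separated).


Clifford conjugate sign for grade k: (-1)^(k(k+1)/2)
Grade 1: (-1)^(1*2/2) = (-1)^1 = -1, coeff 3 -> -3
Grade 4: (-1)^(4*5/2) = (-1)^10 = 1, coeff -3 -> -3
Conjugated coefficients: -3, -3


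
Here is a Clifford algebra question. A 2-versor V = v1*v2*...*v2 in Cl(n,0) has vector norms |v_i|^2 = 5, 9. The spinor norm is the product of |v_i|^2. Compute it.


Spinor norm N(V) = |v1|^2 * |v2|^2 * ... * |v2|^2
= 5 * 9
Running product: 5, 45
N(V) = 45


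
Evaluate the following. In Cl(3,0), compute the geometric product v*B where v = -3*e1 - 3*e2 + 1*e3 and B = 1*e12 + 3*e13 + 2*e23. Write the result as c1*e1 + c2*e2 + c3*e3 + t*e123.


vB has grade-1 (vector) and grade-3 (trivector) parts: vB = (v _| B) + (v ^ B).
Vector part <vB>_1:
  e1: -v2*b12 - v3*b13 = -(-3)*(1) - (1)*(3) = 0
  e2: v1*b12 - v3*b23 = (-3)*(1) - (1)*(2) = -5
  e3: v1*b13 + v2*b23 = (-3)*(3) + (-3)*(2) = -15
Trivector part <vB>_3:
  e123: v1*b23 - v2*b13 + v3*b12 = (-3)*(2) - (-3)*(3) + (1)*(1) = 4
vB = 0*e1 - 5*e2 - 15*e3 + 4*e123


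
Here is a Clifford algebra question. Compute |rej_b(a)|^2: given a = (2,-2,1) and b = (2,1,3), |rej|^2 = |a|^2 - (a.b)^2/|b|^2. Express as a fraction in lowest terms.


|a|^2 = 2^2 + (-2)^2 + 1^2 = 9
|b|^2 = 2^2 + 1^2 + 3^2 = 14
a . b = 2*2 + (-2)*1 + 1*3 = 5
(a.b)^2 = 5^2 = 25
|rej|^2 = 9 - 25/14
= (126 - 25)/14
= 101/14
In lowest terms: 101/14


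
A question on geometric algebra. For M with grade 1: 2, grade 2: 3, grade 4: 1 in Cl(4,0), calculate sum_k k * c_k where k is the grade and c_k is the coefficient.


Grade-weighted sum = sum of grade_k * coefficient_k
1*2 = 2
2*3 = 6
4*1 = 4
Total = 2 + 6 + 4 = 12


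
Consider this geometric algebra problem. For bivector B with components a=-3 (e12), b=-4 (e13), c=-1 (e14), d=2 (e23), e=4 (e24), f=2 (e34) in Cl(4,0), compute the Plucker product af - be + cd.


Plucker relation: af - be + cd
a*f = (-3)*2 = -6
b*e = (-4)*4 = -16
c*d = (-1)*2 = -2
af - be + cd = -6 - (-16) + (-2)
= 8


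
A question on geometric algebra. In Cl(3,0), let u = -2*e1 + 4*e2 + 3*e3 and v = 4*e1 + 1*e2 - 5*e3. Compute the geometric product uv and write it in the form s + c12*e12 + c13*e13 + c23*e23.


In Cl(3,0): e_i^2 = 1, e_ie_j = -e_je_i for i != j.
Scalar part = u . v = (-2)*4 + 4*1 + 3*(-5)
= -8 + 4 + (-15) = -19
e12 coeff = (-2)*1 - 4*4 = -2 - 16 = -18
e13 coeff = (-2)*(-5) - 3*4 = 10 - 12 = -2
e23 coeff = 4*(-5) - 3*1 = -20 - 3 = -23
uv = -19 - 18*e12 - 2*e13 - 23*e23


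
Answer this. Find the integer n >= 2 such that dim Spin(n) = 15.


dim Spin(n) = dim so(n) = n(n-1)/2.
Solve n(n-1)/2 = 15, i.e. n^2 - n - 30 = 0.
Discriminant = 1 + 8*15 = 121
n = (1 + sqrt(121))/2 = (1 + 11)/2 = 6


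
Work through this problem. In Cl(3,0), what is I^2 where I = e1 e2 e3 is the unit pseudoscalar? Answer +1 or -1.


The pseudoscalar I = e1...e_n (product of all n generators) of Cl(p,q) satisfies I^2 = (-1)^(q + n(n-1)/2).
p = 3, q = 0, n = p + q = 3
n(n-1)/2 = 3 * 2 / 2 = 3
Exponent = q + n(n-1)/2 = 0 + 3 = 3
I^2 = (-1)^3 = -1


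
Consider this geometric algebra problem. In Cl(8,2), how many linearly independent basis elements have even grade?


Even subalgebra dimension = 2^(n-1)
n = 8 + 2 = 10
2^(10 - 1) = 2^9 = 512
Verification: sum of C(10,k) for even k = 1 + 45 + 210 + 210 + 45 + 1 = 512
Result = 512


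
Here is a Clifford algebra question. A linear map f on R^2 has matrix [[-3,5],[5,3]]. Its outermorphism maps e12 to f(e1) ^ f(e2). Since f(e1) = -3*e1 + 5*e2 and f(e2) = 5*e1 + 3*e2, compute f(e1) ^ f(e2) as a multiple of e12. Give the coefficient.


The outermorphism of a linear map f sends e1^e2 to f(e1)^f(e2).
f(e1) = -3*e1 + 5*e2
f(e2) = 5*e1 + 3*e2
f(e1) ^ f(e2) = (-3*e1 + 5*e2) ^ (5*e1 + 3*e2)
= (-3)*3*e12 + 5*5*e21
= (-9 - 25)*e12
= -34*e12
Coefficient = -34


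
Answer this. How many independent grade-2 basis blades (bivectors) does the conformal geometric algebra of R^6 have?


The conformal model of R^6 uses Cl(7,1) with m = 6 + 2 = 8 generators.
Number of grade-2 blades = C(m, 2) = C(8, 2)
= 8*7/2 = 28


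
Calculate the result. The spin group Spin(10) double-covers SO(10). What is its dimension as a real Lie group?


Spin(n) double-covers SO(n); both have Lie algebra so(n) of dimension n(n-1)/2.
n = 10
n(n-1) = 10 * 9 = 90
dim Spin(10) = 90/2 = 45


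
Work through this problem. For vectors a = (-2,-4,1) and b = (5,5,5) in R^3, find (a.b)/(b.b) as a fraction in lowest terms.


Projection coefficient = (a . b) / (b . b)
a . b = (-2)*5 + (-4)*5 + 1*5
= -10 + (-20) + 5 = -25
b . b = 5^2 + 5^2 + 5^2
= 25 + 25 + 25 = 75
Coefficient = -25/75
In lowest terms: -1/3


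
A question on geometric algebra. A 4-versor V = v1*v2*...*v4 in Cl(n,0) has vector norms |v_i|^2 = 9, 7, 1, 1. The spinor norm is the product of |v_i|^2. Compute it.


Spinor norm N(V) = |v1|^2 * |v2|^2 * ... * |v4|^2
= 9 * 7 * 1 * 1
Running product: 9, 63, 63, 63
N(V) = 63


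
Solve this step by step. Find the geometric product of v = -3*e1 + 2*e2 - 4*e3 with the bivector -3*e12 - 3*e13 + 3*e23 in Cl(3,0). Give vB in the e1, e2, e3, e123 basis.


vB has grade-1 (vector) and grade-3 (trivector) parts: vB = (v _| B) + (v ^ B).
Vector part <vB>_1:
  e1: -v2*b12 - v3*b13 = -(2)*(-3) - (-4)*(-3) = -6
  e2: v1*b12 - v3*b23 = (-3)*(-3) - (-4)*(3) = 21
  e3: v1*b13 + v2*b23 = (-3)*(-3) + (2)*(3) = 15
Trivector part <vB>_3:
  e123: v1*b23 - v2*b13 + v3*b12 = (-3)*(3) - (2)*(-3) + (-4)*(-3) = 9
vB = -6*e1 + 21*e2 + 15*e3 + 9*e123


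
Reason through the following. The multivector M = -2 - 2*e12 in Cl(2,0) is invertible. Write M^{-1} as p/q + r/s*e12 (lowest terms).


M = -2 - 2*e12, where e12^2 = -1.
Since M commutes with its reverse ~M = a - b*e12, M * ~M = a^2 - b^2*e12^2 = a^2 + b^2.
So M^{-1} = ~M / (a^2 + b^2) = (a - b*e12)/(a^2 + b^2).
a^2 + b^2 = 4 + 4 = 8
Scalar part = -2/8 = -1/4
Bivector coeff = 2/8 = 1/4
M^{-1} = -1/4 + 1/4*e12


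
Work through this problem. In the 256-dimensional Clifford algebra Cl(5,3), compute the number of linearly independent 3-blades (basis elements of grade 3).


Number of grade-k basis blades in Cl(p,q) with n = p + q is C(n, k).
n = 5 + 3 = 8
C(8, 3) = 8! / (3! * 5!)
= 40320 / (6 * 120)
= 56


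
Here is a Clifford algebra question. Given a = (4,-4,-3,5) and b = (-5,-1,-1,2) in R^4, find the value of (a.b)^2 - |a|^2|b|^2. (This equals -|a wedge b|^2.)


a . b = 4*(-5) + (-4)*(-1) + (-3)*(-1) + 5*2
= -20 + 4 + 3 + 10 = -3
|a|^2 = 4^2 + (-4)^2 + (-3)^2 + 5^2 = 66
|b|^2 = (-5)^2 + (-1)^2 + (-1)^2 + 2^2 = 31
(a.b)^2 = (-3)^2 = 9
|a|^2 * |b|^2 = 66 * 31 = 2046
Result = 9 - 2046 = -2037


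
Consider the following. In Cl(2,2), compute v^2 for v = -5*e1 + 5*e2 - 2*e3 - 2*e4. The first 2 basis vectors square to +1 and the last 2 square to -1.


v^2 = sum of c_i^2 * e_i^2
Positive signature terms (e_i^2 = +1): (-5)^2 + 5^2 = 50
Negative signature terms (e_j^2 = -1): (-2)^2 + (-2)^2 = 8
v^2 = 50 - 8 = 42


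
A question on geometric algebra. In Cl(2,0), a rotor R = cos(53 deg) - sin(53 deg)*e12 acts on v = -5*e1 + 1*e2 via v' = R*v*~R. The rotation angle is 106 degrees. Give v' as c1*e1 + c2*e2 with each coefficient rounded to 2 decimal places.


Rotor R = cos(53deg) - sin(53deg)*e12
Rotation angle theta = 2 * 53 = 106 degrees
v' = R*v*~R rotates v by theta.
cos(106deg) = -0.2756, sin(106deg) = 0.9613
v'_1 = -5*cos(106deg) - 1*sin(106deg)
= -5*(-0.2756) - 1*0.9613
= 0.42
v'_2 = -5*sin(106deg) + 1*cos(106deg)
= -5*0.9613 + 1*(-0.2756)
= -5.08
v' = 0.42*e1 - 5.08*e2


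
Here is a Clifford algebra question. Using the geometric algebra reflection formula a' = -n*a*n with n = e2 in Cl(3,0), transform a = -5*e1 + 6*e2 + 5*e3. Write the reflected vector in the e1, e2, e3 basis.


Reflection formula: a' = -n*a*n, with n = e2 (unit vector, n^2 = 1).
For reflection through hyperplane perp to e2:
The component along e2 flips sign, others stay.
a = (-5, 6, 5)
a' = (-5, -6, 5)
a' = -5*e1 - 6*e2 + 5*e3


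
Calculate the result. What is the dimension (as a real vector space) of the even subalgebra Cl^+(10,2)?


Even subalgebra dimension = 2^(n-1)
n = 10 + 2 = 12
2^(12 - 1) = 2^11 = 2048
Verification: sum of C(12,k) for even k = 1 + 66 + 495 + 924 + 495 + 66 + 1 = 2048
Result = 2048


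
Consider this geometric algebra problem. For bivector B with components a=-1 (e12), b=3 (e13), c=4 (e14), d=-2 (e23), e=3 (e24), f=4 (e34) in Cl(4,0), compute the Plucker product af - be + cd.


Plucker relation: af - be + cd
a*f = (-1)*4 = -4
b*e = 3*3 = 9
c*d = 4*(-2) = -8
af - be + cd = -4 - 9 + (-8)
= -21


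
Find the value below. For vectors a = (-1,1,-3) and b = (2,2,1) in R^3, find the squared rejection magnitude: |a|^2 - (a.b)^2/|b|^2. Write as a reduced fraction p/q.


|a|^2 = (-1)^2 + 1^2 + (-3)^2 = 11
|b|^2 = 2^2 + 2^2 + 1^2 = 9
a . b = (-1)*2 + 1*2 + (-3)*1 = -3
(a.b)^2 = (-3)^2 = 9
|rej|^2 = 11 - 9/9
= (99 - 9)/9
= 90/9
In lowest terms: 10/1


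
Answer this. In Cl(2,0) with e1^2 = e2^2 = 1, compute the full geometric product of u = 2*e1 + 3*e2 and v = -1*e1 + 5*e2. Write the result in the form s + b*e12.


Expand: (2*e1 + 3*e2)(-1*e1 + 5*e2)
= 2*(-1)*e1e1 + 2*5*e1e2 + 3*(-1)*e2e1 + 3*5*e2e2
Using e1^2 = e2^2 = 1, e2e1 = -e1e2:
Scalar part s = 2*(-1) + 3*5 = -2 + 15 = 13
Bivector part b = 2*5 - 3*(-1) = 10 - (-3) = 13
uv = 13 + 13*e12


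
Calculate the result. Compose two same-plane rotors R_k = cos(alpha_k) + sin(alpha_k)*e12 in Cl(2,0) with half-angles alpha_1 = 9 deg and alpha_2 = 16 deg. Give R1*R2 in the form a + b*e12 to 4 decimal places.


Same-plane rotors commute and their half-angles add:
R1*R2 = cos(a1 + a2) + sin(a1 + a2)*e12.
a1 + a2 = 9 + 16 = 25 deg
cos(25 deg) = 0.9063
sin(25 deg) = 0.4226
R1*R2 = 0.9063 + 0.4226*e12


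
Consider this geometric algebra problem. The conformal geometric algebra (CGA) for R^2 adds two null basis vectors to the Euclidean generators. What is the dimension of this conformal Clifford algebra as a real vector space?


The conformal model of R^2 uses Cl(3,1): the 2 Euclidean generators plus two extra orthogonal generators e+ (e+^2 = +1) and e- (e-^2 = -1), from which the null vectors e0, einf are built.
Number of generators m = 2 + 2 = 4.
dim Cl(p,q) = 2^m = 2^4 = 16


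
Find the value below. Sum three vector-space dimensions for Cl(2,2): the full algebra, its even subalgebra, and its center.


n = 2 + 2 = 4
Total dim = 2^4 = 16
Even subalgebra dim = 2^3 = 8
n is even, so center dim = 1
Sum = 16 + 8 + 1 = 25


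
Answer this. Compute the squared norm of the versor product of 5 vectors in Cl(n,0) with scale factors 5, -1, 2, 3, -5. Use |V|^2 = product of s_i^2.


Each vector v_i has |v_i|^2 = s_i^2
Squared scales: 5^2 = 25, (-1)^2 = 1, 2^2 = 4, 3^2 = 9, (-5)^2 = 25
|V|^2 = 25 * 1 * 4 * 9 * 25
= 22500


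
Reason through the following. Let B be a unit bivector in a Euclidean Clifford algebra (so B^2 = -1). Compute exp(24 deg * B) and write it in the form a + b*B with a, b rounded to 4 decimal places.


For a unit bivector B with B^2 = -1, the exponential series gives
e^(theta*B) = cos(theta) + sin(theta)*B (the GA analogue of Euler's formula).
theta = 24 degrees = 0.418879 rad
cos(24 deg) = 0.9135
sin(24 deg) = 0.4067
exp(theta*B) = 0.9135 + 0.4067*B


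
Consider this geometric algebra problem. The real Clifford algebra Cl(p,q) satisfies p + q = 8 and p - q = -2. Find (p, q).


We need p + q = 8 and p - q = -2.
Adding: 2p = 8 + (-2) = 6, so p = 3.
Then q = 8 - 3 = 5.
(p, q) = (3, 5)


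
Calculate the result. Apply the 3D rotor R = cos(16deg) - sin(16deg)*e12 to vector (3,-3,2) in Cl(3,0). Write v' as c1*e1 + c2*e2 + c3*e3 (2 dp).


Rotor R = cos(16deg) - sin(16deg)*e12
Rotation angle theta = 2 * 16 = 32 degrees in the e12 plane (e1 -> e2).
The component perpendicular to the plane (e3) is invariant: v'_3 = v3 = 2.00
cos(32deg) = 0.8480, sin(32deg) = 0.5299
v'_1 = v1*cos(theta) - v2*sin(theta) = 3*0.8480 - (-3)*0.5299 = 4.13
v'_2 = v1*sin(theta) + v2*cos(theta) = 3*0.5299 + (-3)*0.8480 = -0.95
v' = 4.13*e1 - 0.95*e2 + 2.00*e3


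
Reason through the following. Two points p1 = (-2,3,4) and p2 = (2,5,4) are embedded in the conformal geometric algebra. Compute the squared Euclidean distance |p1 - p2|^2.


p1 - p2 = (-4, -2, 0)
|p1 - p2|^2 = (-4)^2 + (-2)^2 + 0^2
= 16 + 4 + 0
= 20


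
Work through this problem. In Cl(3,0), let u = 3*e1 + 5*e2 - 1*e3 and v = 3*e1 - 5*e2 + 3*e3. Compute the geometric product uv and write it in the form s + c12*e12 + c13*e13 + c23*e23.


In Cl(3,0): e_i^2 = 1, e_ie_j = -e_je_i for i != j.
Scalar part = u . v = 3*3 + 5*(-5) + (-1)*3
= 9 + (-25) + (-3) = -19
e12 coeff = 3*(-5) - 5*3 = -15 - 15 = -30
e13 coeff = 3*3 - (-1)*3 = 9 - (-3) = 12
e23 coeff = 5*3 - (-1)*(-5) = 15 - 5 = 10
uv = -19 - 30*e12 + 12*e13 + 10*e23


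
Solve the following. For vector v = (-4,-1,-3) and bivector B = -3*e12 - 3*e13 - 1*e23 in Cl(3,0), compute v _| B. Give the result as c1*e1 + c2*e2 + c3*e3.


Left contraction v _| B = <vB>_1 (grade-1 part of the geometric product vB).
Using e1_|e12 = e2, e2_|e12 = -e1, e1_|e13 = e3, e3_|e13 = -e1, e2_|e23 = e3, e3_|e23 = -e2:
e1 coeff: -v2*b12 - v3*b13 = -(-1)*(-3) - (-3)*(-3) = -12
e2 coeff: v1*b12 - v3*b23 = (-4)*(-3) - (-3)*(-1) = 9
e3 coeff: v1*b13 + v2*b23 = (-4)*(-3) + (-1)*(-1) = 13
v _| B = -12*e1 + 9*e2 + 13*e3


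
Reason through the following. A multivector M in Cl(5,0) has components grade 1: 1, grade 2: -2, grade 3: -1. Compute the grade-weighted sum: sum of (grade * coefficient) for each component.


Grade-weighted sum = sum of grade_k * coefficient_k
1*1 = 1
2*(-2) = -4
3*(-1) = -3
Total = 1 + (-4) + (-3) = -6


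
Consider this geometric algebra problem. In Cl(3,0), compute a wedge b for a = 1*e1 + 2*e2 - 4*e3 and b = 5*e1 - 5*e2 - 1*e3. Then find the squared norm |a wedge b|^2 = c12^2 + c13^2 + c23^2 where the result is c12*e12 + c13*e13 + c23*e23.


a wedge b = (a1*b2 - a2*b1)*e12 + (a1*b3 - a3*b1)*e13 + (a2*b3 - a3*b2)*e23
e12 coeff: 1*(-5) - 2*5 = -5 - 10 = -15
e13 coeff: 1*(-1) - (-4)*5 = -1 - (-20) = 19
e23 coeff: 2*(-1) - (-4)*(-5) = -2 - 20 = -22
|a wedge b|^2 = (-15)^2 + 19^2 + (-22)^2
= 225 + 361 + 484
= 1070


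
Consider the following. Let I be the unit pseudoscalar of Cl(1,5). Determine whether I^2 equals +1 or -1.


The pseudoscalar I = e1...e_n (product of all n generators) of Cl(p,q) satisfies I^2 = (-1)^(q + n(n-1)/2).
p = 1, q = 5, n = p + q = 6
n(n-1)/2 = 6 * 5 / 2 = 15
Exponent = q + n(n-1)/2 = 5 + 15 = 20
I^2 = (-1)^20 = +1


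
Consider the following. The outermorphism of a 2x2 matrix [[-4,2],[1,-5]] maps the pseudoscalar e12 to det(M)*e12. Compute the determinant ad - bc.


The outermorphism of a linear map f sends e1^e2 to f(e1)^f(e2).
f(e1) = -4*e1 + 1*e2
f(e2) = 2*e1 - 5*e2
f(e1) ^ f(e2) = (-4*e1 + 1*e2) ^ (2*e1 - 5*e2)
= (-4)*(-5)*e12 + 1*2*e21
= (20 - 2)*e12
= 18*e12
Coefficient = 18


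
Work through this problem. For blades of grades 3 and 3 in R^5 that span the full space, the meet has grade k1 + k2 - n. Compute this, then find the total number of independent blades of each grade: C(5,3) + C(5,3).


Meet grade = grade(A) + grade(B) - n
= 3 + 3 - 5 = 1
C(5,3) = 10
C(5,3) = 10
dim_A + dim_B = 10 + 10 = 20


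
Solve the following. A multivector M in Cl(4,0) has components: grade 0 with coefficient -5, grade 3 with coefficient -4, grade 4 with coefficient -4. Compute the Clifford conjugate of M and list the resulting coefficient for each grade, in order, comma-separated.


Clifford conjugate sign for grade k: (-1)^(k(k+1)/2)
Grade 0: (-1)^(0*1/2) = (-1)^0 = 1, coeff -5 -> -5
Grade 3: (-1)^(3*4/2) = (-1)^6 = 1, coeff -4 -> -4
Grade 4: (-1)^(4*5/2) = (-1)^10 = 1, coeff -4 -> -4
Conjugated coefficients: -5, -4, -4


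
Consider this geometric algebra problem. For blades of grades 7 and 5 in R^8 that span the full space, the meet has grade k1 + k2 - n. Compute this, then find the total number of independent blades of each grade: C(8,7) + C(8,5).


Meet grade = grade(A) + grade(B) - n
= 7 + 5 - 8 = 4
C(8,7) = 8
C(8,5) = 56
dim_A + dim_B = 8 + 56 = 64


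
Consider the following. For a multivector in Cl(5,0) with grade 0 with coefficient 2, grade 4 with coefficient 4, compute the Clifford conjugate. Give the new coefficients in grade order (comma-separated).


Clifford conjugate sign for grade k: (-1)^(k(k+1)/2)
Grade 0: (-1)^(0*1/2) = (-1)^0 = 1, coeff 2 -> 2
Grade 4: (-1)^(4*5/2) = (-1)^10 = 1, coeff 4 -> 4
Conjugated coefficients: 2, 4


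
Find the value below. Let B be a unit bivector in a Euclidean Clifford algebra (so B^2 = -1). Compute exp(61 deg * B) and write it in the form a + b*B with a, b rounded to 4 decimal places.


For a unit bivector B with B^2 = -1, the exponential series gives
e^(theta*B) = cos(theta) + sin(theta)*B (the GA analogue of Euler's formula).
theta = 61 degrees = 1.064651 rad
cos(61 deg) = 0.4848
sin(61 deg) = 0.8746
exp(theta*B) = 0.4848 + 0.8746*B


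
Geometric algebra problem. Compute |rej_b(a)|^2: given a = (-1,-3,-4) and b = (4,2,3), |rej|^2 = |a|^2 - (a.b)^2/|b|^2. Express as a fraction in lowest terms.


|a|^2 = (-1)^2 + (-3)^2 + (-4)^2 = 26
|b|^2 = 4^2 + 2^2 + 3^2 = 29
a . b = (-1)*4 + (-3)*2 + (-4)*3 = -22
(a.b)^2 = (-22)^2 = 484
|rej|^2 = 26 - 484/29
= (754 - 484)/29
= 270/29
In lowest terms: 270/29


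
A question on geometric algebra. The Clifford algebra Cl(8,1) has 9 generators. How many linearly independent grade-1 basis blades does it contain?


Number of grade-k basis blades in Cl(p,q) with n = p + q is C(n, k).
n = 8 + 1 = 9
C(9, 1) = 9! / (1! * 8!)
= 362880 / (1 * 40320)
= 9


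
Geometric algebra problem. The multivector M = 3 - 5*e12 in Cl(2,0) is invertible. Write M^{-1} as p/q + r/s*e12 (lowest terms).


M = 3 - 5*e12, where e12^2 = -1.
Since M commutes with its reverse ~M = a - b*e12, M * ~M = a^2 - b^2*e12^2 = a^2 + b^2.
So M^{-1} = ~M / (a^2 + b^2) = (a - b*e12)/(a^2 + b^2).
a^2 + b^2 = 9 + 25 = 34
Scalar part = 3/34 = 3/34
Bivector coeff = 5/34 = 5/34
M^{-1} = 3/34 + 5/34*e12


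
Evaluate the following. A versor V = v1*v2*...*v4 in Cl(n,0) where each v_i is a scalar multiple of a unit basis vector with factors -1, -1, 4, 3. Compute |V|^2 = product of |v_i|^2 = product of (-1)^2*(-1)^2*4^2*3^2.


Each vector v_i has |v_i|^2 = s_i^2
Squared scales: (-1)^2 = 1, (-1)^2 = 1, 4^2 = 16, 3^2 = 9
|V|^2 = 1 * 1 * 16 * 9
= 144


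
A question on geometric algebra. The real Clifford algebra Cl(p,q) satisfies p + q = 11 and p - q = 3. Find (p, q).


We need p + q = 11 and p - q = 3.
Adding: 2p = 11 + 3 = 14, so p = 7.
Then q = 11 - 7 = 4.
(p, q) = (7, 4)


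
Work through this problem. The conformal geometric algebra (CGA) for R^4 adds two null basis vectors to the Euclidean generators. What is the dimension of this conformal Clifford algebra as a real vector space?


The conformal model of R^4 uses Cl(5,1): the 4 Euclidean generators plus two extra orthogonal generators e+ (e+^2 = +1) and e- (e-^2 = -1), from which the null vectors e0, einf are built.
Number of generators m = 4 + 2 = 6.
dim Cl(p,q) = 2^m = 2^6 = 64


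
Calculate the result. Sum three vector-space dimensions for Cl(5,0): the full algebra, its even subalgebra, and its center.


n = 5 + 0 = 5
Total dim = 2^5 = 32
Even subalgebra dim = 2^4 = 16
n is odd, so center dim = 2
Sum = 32 + 16 + 2 = 50


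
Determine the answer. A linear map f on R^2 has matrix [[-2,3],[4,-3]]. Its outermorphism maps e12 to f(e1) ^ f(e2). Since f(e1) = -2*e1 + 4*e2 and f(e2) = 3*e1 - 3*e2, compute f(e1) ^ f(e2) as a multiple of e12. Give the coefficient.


The outermorphism of a linear map f sends e1^e2 to f(e1)^f(e2).
f(e1) = -2*e1 + 4*e2
f(e2) = 3*e1 - 3*e2
f(e1) ^ f(e2) = (-2*e1 + 4*e2) ^ (3*e1 - 3*e2)
= (-2)*(-3)*e12 + 4*3*e21
= (6 - 12)*e12
= -6*e12
Coefficient = -6


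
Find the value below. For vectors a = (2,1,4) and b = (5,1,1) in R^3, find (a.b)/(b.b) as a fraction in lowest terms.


Projection coefficient = (a . b) / (b . b)
a . b = 2*5 + 1*1 + 4*1
= 10 + 1 + 4 = 15
b . b = 5^2 + 1^2 + 1^2
= 25 + 1 + 1 = 27
Coefficient = 15/27
In lowest terms: 5/9


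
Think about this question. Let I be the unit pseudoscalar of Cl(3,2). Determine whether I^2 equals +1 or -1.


The pseudoscalar I = e1...e_n (product of all n generators) of Cl(p,q) satisfies I^2 = (-1)^(q + n(n-1)/2).
p = 3, q = 2, n = p + q = 5
n(n-1)/2 = 5 * 4 / 2 = 10
Exponent = q + n(n-1)/2 = 2 + 10 = 12
I^2 = (-1)^12 = +1


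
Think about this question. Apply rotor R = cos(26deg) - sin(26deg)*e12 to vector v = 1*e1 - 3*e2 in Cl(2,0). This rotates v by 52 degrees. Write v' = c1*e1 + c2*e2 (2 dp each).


Rotor R = cos(26deg) - sin(26deg)*e12
Rotation angle theta = 2 * 26 = 52 degrees
v' = R*v*~R rotates v by theta.
cos(52deg) = 0.6157, sin(52deg) = 0.7880
v'_1 = 1*cos(52deg) - (-3)*sin(52deg)
= 1*0.6157 - (-3)*0.7880
= 2.98
v'_2 = 1*sin(52deg) + (-3)*cos(52deg)
= 1*0.7880 + (-3)*0.6157
= -1.06
v' = 2.98*e1 - 1.06*e2


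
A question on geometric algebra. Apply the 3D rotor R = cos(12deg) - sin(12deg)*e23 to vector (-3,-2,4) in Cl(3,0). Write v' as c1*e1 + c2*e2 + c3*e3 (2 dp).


Rotor R = cos(12deg) - sin(12deg)*e23
Rotation angle theta = 2 * 12 = 24 degrees in the e23 plane (e2 -> e3).
The component perpendicular to the plane (e1) is invariant: v'_1 = v1 = -3.00
cos(24deg) = 0.9135, sin(24deg) = 0.4067
v'_2 = v2*cos(theta) - v3*sin(theta) = -2*0.9135 - 4*0.4067 = -3.45
v'_3 = v2*sin(theta) + v3*cos(theta) = -2*0.4067 + 4*0.9135 = 2.84
v' = -3.00*e1 - 3.45*e2 + 2.84*e3


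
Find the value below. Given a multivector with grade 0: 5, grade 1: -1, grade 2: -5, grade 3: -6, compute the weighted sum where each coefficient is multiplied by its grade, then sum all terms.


Grade-weighted sum = sum of grade_k * coefficient_k
0*5 = 0
1*(-1) = -1
2*(-5) = -10
3*(-6) = -18
Total = 0 + (-1) + (-10) + (-18) = -29


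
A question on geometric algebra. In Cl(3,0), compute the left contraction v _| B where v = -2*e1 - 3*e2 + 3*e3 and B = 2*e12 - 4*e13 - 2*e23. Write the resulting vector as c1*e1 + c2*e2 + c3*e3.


Left contraction v _| B = <vB>_1 (grade-1 part of the geometric product vB).
Using e1_|e12 = e2, e2_|e12 = -e1, e1_|e13 = e3, e3_|e13 = -e1, e2_|e23 = e3, e3_|e23 = -e2:
e1 coeff: -v2*b12 - v3*b13 = -(-3)*(2) - (3)*(-4) = 18
e2 coeff: v1*b12 - v3*b23 = (-2)*(2) - (3)*(-2) = 2
e3 coeff: v1*b13 + v2*b23 = (-2)*(-4) + (-3)*(-2) = 14
v _| B = 18*e1 + 2*e2 + 14*e3


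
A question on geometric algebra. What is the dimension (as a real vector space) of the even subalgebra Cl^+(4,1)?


Even subalgebra dimension = 2^(n-1)
n = 4 + 1 = 5
2^(5 - 1) = 2^4 = 16
Verification: sum of C(5,k) for even k = 1 + 10 + 5 = 16
Result = 16


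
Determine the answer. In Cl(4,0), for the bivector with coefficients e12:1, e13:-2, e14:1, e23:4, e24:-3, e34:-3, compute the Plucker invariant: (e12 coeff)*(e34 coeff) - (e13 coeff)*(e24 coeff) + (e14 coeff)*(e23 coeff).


Plucker relation: af - be + cd
a*f = 1*(-3) = -3
b*e = (-2)*(-3) = 6
c*d = 1*4 = 4
af - be + cd = -3 - 6 + 4
= -5


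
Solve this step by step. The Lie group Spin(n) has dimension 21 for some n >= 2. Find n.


dim Spin(n) = dim so(n) = n(n-1)/2.
Solve n(n-1)/2 = 21, i.e. n^2 - n - 42 = 0.
Discriminant = 1 + 8*21 = 169
n = (1 + sqrt(169))/2 = (1 + 13)/2 = 7


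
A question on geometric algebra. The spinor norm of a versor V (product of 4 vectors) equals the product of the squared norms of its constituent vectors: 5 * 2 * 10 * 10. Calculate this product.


Spinor norm N(V) = |v1|^2 * |v2|^2 * ... * |v4|^2
= 5 * 2 * 10 * 10
Running product: 5, 10, 100, 1000
N(V) = 1000


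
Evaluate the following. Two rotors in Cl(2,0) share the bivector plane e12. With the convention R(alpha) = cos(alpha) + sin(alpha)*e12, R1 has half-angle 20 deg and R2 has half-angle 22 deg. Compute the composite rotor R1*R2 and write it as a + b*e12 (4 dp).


Same-plane rotors commute and their half-angles add:
R1*R2 = cos(a1 + a2) + sin(a1 + a2)*e12.
a1 + a2 = 20 + 22 = 42 deg
cos(42 deg) = 0.7431
sin(42 deg) = 0.6691
R1*R2 = 0.7431 + 0.6691*e12


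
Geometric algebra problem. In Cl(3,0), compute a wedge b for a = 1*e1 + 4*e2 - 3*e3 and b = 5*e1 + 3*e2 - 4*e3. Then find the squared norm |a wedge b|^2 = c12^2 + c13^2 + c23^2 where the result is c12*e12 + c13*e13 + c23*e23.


a wedge b = (a1*b2 - a2*b1)*e12 + (a1*b3 - a3*b1)*e13 + (a2*b3 - a3*b2)*e23
e12 coeff: 1*3 - 4*5 = 3 - 20 = -17
e13 coeff: 1*(-4) - (-3)*5 = -4 - (-15) = 11
e23 coeff: 4*(-4) - (-3)*3 = -16 - (-9) = -7
|a wedge b|^2 = (-17)^2 + 11^2 + (-7)^2
= 289 + 121 + 49
= 459


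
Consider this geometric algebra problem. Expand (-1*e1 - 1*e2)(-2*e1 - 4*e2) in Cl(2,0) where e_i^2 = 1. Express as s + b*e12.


Expand: (-1*e1 - 1*e2)(-2*e1 - 4*e2)
= (-1)*(-2)*e1e1 + (-1)*(-4)*e1e2 + (-1)*(-2)*e2e1 + (-1)*(-4)*e2e2
Using e1^2 = e2^2 = 1, e2e1 = -e1e2:
Scalar part s = (-1)*(-2) + (-1)*(-4) = 2 + 4 = 6
Bivector part b = (-1)*(-4) - (-1)*(-2) = 4 - 2 = 2
uv = 6 + 2*e12


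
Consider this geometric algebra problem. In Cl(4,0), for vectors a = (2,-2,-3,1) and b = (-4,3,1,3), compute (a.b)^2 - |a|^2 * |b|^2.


a . b = 2*(-4) + (-2)*3 + (-3)*1 + 1*3
= -8 + (-6) + (-3) + 3 = -14
|a|^2 = 2^2 + (-2)^2 + (-3)^2 + 1^2 = 18
|b|^2 = (-4)^2 + 3^2 + 1^2 + 3^2 = 35
(a.b)^2 = (-14)^2 = 196
|a|^2 * |b|^2 = 18 * 35 = 630
Result = 196 - 630 = -434


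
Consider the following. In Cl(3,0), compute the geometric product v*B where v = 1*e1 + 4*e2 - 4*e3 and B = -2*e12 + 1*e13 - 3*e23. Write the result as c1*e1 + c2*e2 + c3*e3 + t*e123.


vB has grade-1 (vector) and grade-3 (trivector) parts: vB = (v _| B) + (v ^ B).
Vector part <vB>_1:
  e1: -v2*b12 - v3*b13 = -(4)*(-2) - (-4)*(1) = 12
  e2: v1*b12 - v3*b23 = (1)*(-2) - (-4)*(-3) = -14
  e3: v1*b13 + v2*b23 = (1)*(1) + (4)*(-3) = -11
Trivector part <vB>_3:
  e123: v1*b23 - v2*b13 + v3*b12 = (1)*(-3) - (4)*(1) + (-4)*(-2) = 1
vB = 12*e1 - 14*e2 - 11*e3 + 1*e123


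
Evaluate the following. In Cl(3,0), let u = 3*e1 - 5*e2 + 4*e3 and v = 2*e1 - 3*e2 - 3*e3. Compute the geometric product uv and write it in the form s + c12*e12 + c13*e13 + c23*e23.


In Cl(3,0): e_i^2 = 1, e_ie_j = -e_je_i for i != j.
Scalar part = u . v = 3*2 + (-5)*(-3) + 4*(-3)
= 6 + 15 + (-12) = 9
e12 coeff = 3*(-3) - (-5)*2 = -9 - (-10) = 1
e13 coeff = 3*(-3) - 4*2 = -9 - 8 = -17
e23 coeff = (-5)*(-3) - 4*(-3) = 15 - (-12) = 27
uv = 9 + 1*e12 - 17*e13 + 27*e23
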